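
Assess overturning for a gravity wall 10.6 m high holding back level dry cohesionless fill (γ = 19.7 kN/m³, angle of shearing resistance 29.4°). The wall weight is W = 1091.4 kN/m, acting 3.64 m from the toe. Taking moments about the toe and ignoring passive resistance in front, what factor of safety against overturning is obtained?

K_a = tan²(45° − 29.4°/2) = 0.3415.
P_a = ½K_aγH² = 0.5×0.3415×19.7×10.6² = 377.9 kN/m, acting at H/3 = 3.533 m above the base.
Overturning moment M_o = P_a × H/3 = 377.9 × 3.533 = 1335.
Resisting moment M_r = W × 3.64 = 1091.4 × 3.64 = 3973.
FS_overturning = M_r/M_o = 3973/1335 = 2.975.

2.98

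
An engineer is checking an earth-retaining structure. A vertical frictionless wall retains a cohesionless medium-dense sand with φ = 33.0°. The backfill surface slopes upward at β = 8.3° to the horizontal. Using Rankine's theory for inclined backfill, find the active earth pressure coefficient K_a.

K_a = cos β · (cos β − √(cos²β − cos²φ)) / (cos β + √(cos²β − cos²φ)).
cos β = 0.9895, cos φ = 0.8387, √(cos²β − cos²φ) = 0.5252.
K_a = 0.9895 × (0.9895 − 0.5252)/(0.9895 + 0.5252) = 0.3034.

0.303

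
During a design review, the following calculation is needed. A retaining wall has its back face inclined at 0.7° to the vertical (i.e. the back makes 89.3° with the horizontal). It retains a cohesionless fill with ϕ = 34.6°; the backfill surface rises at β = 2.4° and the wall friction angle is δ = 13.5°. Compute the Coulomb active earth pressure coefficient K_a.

K_a = sin²(α+φ) / [sin²α · sin(α−δ) · (1 + √{sin(φ+δ)sin(φ−β) / (sin(α−δ)sin(α+β))})²].
With α = 89.3°, φ = 34.6°, δ = 13.5°, β = 2.4°: K_a = 0.2643.

0.264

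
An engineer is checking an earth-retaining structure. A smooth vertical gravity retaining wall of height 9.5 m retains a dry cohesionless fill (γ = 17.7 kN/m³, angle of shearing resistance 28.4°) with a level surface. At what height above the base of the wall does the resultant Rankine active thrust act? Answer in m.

K_a = 0.3554.
The pressure distribution is triangular, so the resultant acts at H/3 above the base = 9.5/3 = 3.167 m.

3.17 m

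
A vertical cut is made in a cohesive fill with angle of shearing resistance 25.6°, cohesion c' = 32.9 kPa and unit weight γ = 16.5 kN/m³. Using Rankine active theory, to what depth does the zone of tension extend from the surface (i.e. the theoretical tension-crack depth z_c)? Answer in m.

6.33 m

K_a = tan²(45° − 25.6°/2) = 0.3966; √K_a = 0.6297.
The active pressure is zero where K_a γ z = 2c√K_a, so z_c = 2c/(γ√K_a) = 2×32.9/(16.5×0.6297) = 6.333 m.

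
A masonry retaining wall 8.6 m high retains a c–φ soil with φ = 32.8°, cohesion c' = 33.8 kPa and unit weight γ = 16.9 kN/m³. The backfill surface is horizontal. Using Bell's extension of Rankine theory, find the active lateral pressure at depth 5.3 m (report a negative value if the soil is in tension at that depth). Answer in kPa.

-10.2 kPa

K_a = (1 − sin φ)/(1 + sin φ) = 0.2973.
σ_a = K_a γ z − 2c√K_a = 0.2973×16.9×5.3 − 2×33.8×0.5452 = -10.23 kPa.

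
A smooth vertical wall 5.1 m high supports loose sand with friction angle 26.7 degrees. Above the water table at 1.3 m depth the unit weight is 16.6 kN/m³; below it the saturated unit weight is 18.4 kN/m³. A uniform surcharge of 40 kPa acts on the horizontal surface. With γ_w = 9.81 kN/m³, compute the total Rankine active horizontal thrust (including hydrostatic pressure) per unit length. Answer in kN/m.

K_a = tan²(45° − φ/2) = 0.3800.
γ' = 18.4 − 9.81 = 8.590 kN/m³. h₂ = H − d_w = 3.8 m.
σ'_h: at surface K_a·q = 15.20; at WT K_a(q+γd_w) = 23.40; at base K_a(q+γd_w+γ'h₂) = 35.80 kPa.
P₁ = ½(15.20+23.40)×1.3 = 25.09; P₂ = ½(23.40+35.80)×3.8 = 112.5; P_w = ½γ_w h₂² = 70.83.
Total = 25.09+112.5+70.83 = 208.4 kN/m.

208 kN/m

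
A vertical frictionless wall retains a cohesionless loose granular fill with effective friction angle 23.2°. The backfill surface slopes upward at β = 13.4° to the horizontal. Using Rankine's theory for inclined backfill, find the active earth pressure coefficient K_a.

K_a = cos β · (cos β − √(cos²β − cos²φ)) / (cos β + √(cos²β − cos²φ)).
cos β = 0.9728, cos φ = 0.9191, √(cos²β − cos²φ) = 0.3186.
K_a = 0.9728 × (0.9728 − 0.3186)/(0.9728 + 0.3186) = 0.4928.

0.493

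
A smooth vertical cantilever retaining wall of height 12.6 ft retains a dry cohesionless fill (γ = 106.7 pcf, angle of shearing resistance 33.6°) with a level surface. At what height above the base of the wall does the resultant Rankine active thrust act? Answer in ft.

K_a = 0.2875.
The pressure distribution is triangular, so the resultant acts at H/3 above the base = 12.6/3 = 4.200 ft.

4.20 ft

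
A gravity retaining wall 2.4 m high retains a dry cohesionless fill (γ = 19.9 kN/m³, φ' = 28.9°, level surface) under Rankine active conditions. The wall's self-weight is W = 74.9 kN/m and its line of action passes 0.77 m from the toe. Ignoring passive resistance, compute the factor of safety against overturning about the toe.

3.61

K_a = tan²(45° − 28.9°/2) = 0.3484.
P_a = ½K_aγH² = 0.5×0.3484×19.9×2.4² = 19.97 kN/m, acting at H/3 = 0.8000 m above the base.
Overturning moment M_o = P_a × H/3 = 19.97 × 0.8000 = 15.97.
Resisting moment M_r = W × 0.77 = 74.9 × 0.77 = 57.67.
FS_overturning = M_r/M_o = 57.67/15.97 = 3.611.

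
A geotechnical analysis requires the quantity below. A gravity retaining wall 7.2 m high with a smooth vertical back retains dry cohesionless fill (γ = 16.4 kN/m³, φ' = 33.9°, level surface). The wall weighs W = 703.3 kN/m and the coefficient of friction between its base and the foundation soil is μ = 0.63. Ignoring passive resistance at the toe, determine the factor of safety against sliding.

3.67

K_a = tan²(45° − 33.9°/2) = 0.2839.
P_a = ½K_aγH² = 0.5×0.2839×16.4×7.2² = 120.7 kN/m, acting at H/3 = 2.400 m above the base.
FS_sliding = μW / P_a = 0.63×703.3 / 120.7 = 3.671.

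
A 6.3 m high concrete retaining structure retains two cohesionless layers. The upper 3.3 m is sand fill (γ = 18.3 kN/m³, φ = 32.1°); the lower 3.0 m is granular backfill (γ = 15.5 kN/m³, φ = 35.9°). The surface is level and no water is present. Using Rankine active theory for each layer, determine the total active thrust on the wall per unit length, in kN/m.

K_a1 = tan²(45°−32.1°/2) = 0.3060; K_a2 = tan²(45°−35.9°/2) = 0.2607.
Layer 1: σ at base = K_a1 γ₁ h₁ = 18.48 kPa; P₁ = ½×18.48×3.3 = 30.49.
Layer 2: σ_v at top = γ₁h₁ = 60.39; σ_h top = K_a2×60.39 = 15.75; σ_h base = K_a2×(60.39+15.5×3.0) = 27.87.
P₂ = ½(15.75+27.87)×3.0 = 65.42. Total P_a = 30.49+65.42 = 95.91 kN/m.

95.9 kN/m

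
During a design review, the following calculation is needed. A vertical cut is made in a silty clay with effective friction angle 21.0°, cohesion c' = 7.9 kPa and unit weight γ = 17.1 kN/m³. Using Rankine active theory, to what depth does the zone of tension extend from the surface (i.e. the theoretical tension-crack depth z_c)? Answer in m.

K_a = tan²(45° − 21.0°/2) = 0.4724; √K_a = 0.6873.
The active pressure is zero where K_a γ z = 2c√K_a, so z_c = 2c/(γ√K_a) = 2×7.9/(17.1×0.6873) = 1.344 m.

1.34 m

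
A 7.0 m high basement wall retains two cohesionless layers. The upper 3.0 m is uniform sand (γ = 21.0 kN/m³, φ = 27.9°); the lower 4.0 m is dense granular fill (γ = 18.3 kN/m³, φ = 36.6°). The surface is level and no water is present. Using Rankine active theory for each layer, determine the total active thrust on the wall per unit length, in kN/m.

K_a1 = tan²(45°−27.9°/2) = 0.3625; K_a2 = tan²(45°−36.6°/2) = 0.2530.
Layer 1: σ at base = K_a1 γ₁ h₁ = 22.84 kPa; P₁ = ½×22.84×3.0 = 34.25.
Layer 2: σ_v at top = γ₁h₁ = 63.00; σ_h top = K_a2×63.00 = 15.94; σ_h base = K_a2×(63.00+18.3×4.0) = 34.45.
P₂ = ½(15.94+34.45)×4.0 = 100.8. Total P_a = 34.25+100.8 = 135.0 kN/m.

135 kN/m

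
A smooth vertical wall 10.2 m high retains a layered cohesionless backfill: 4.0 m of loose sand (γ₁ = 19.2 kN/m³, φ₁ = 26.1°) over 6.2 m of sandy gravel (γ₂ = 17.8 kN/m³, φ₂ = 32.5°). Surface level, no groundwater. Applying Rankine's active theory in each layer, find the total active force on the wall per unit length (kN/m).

306 kN/m

K_a1 = tan²(45°−26.1°/2) = 0.3889; K_a2 = tan²(45°−32.5°/2) = 0.3010.
Layer 1: σ at base = K_a1 γ₁ h₁ = 29.87 kPa; P₁ = ½×29.87×4.0 = 59.74.
Layer 2: σ_v at top = γ₁h₁ = 76.80; σ_h top = K_a2×76.80 = 23.12; σ_h base = K_a2×(76.80+17.8×6.2) = 56.33.
P₂ = ½(23.12+56.33)×6.2 = 246.3. Total P_a = 59.74+246.3 = 306.0 kN/m.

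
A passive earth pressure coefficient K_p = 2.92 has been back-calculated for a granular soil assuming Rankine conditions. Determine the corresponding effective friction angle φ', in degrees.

K_p = (1+sin φ)/(1−sin φ) ⇒ sin φ = (K_p − 1)/(K_p + 1) = 0.4898.
φ = arcsin(0.4898) = 29.33°.

29.3°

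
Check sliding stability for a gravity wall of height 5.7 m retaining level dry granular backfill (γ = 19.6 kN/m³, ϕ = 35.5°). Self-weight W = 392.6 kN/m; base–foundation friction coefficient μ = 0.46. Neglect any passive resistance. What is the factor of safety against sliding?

K_a = tan²(45° − 35.5°/2) = 0.2653.
P_a = ½K_aγH² = 0.5×0.2653×19.6×5.7² = 84.46 kN/m, acting at H/3 = 1.900 m above the base.
FS_sliding = μW / P_a = 0.46×392.6 / 84.46 = 2.138.

2.14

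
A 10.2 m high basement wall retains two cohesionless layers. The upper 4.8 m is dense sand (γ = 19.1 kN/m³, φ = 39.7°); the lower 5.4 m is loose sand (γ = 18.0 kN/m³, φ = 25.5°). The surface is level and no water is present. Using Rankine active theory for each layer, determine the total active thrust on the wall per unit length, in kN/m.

350 kN/m

K_a1 = tan²(45°−39.7°/2) = 0.2204; K_a2 = tan²(45°−25.5°/2) = 0.3981.
Layer 1: σ at base = K_a1 γ₁ h₁ = 20.21 kPa; P₁ = ½×20.21×4.8 = 48.50.
Layer 2: σ_v at top = γ₁h₁ = 91.68; σ_h top = K_a2×91.68 = 36.50; σ_h base = K_a2×(91.68+18.0×5.4) = 75.19.
P₂ = ½(36.50+75.19)×5.4 = 301.6. Total P_a = 48.50+301.6 = 350.1 kN/m.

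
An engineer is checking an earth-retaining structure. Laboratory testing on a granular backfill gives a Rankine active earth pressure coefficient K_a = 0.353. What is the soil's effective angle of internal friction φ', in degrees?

K_a = tan²(45° − φ/2) ⇒ 45° − φ/2 = arctan(√0.353) = 30.72°.
φ = 2(45° − 30.72°) = 28.57°.

28.6°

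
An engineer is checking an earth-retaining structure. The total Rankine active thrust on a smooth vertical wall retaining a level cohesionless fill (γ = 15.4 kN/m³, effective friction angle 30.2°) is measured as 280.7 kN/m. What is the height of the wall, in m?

K_a = 0.3307. P_a = ½ K_a γ H² ⇒ H = √(2P_a/(K_a γ)).
H = √(2×280.7/(0.3307×15.4)) = 10.50 m.

10.5 m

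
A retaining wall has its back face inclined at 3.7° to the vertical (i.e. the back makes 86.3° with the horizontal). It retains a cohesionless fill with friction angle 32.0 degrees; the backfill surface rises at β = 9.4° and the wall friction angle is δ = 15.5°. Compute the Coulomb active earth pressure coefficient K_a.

0.344

K_a = sin²(α+φ) / [sin²α · sin(α−δ) · (1 + √{sin(φ+δ)sin(φ−β) / (sin(α−δ)sin(α+β))})²].
With α = 86.3°, φ = 32.0°, δ = 15.5°, β = 9.4°: K_a = 0.3435.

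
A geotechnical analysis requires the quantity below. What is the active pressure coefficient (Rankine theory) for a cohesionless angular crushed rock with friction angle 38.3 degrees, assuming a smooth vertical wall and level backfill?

0.235

K_a = (1 − sin φ)/(1 + sin φ) = (1 − sin 38.3°)/(1 + sin 38.3°) = 0.2347.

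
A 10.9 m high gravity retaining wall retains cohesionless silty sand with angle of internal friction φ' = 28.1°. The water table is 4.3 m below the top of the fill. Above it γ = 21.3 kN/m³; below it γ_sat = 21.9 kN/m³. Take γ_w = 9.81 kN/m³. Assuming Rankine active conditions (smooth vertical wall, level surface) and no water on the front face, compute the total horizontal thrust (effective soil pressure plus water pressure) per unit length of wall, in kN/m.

K_a = tan²(45° − φ/2) = 0.3596.
γ' = 21.9 − 9.81 = 12.09 kN/m³. Depth below WT = 6.6 m.
σ'_h at WT = K_a γ d_w = 32.94 kPa; at base = 32.94 + K_a γ' × 6.6 = 61.63 kPa.
P₁ (0–4.3 m) = ½×32.94×4.3 = 70.81. P₂ (4.3–10.9 m) = ½(32.94+61.63)×6.6 = 312.1.
P_w = ½ γ_w h₂² = 0.5×9.81×6.6² = 213.7. Total = 70.81+312.1+213.7 = 596.5 kN/m.

597 kN/m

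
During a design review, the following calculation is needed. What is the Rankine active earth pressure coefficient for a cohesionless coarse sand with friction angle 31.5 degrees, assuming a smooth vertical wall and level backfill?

K_a = (1 − sin φ)/(1 + sin φ) = (1 − sin 31.5°)/(1 + sin 31.5°) = 0.3136.

0.314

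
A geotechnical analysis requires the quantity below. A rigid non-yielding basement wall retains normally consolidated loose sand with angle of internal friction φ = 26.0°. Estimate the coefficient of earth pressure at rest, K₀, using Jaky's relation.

K₀ = 1 − sin φ' = 1 − sin 26.0° = 0.5616.

0.562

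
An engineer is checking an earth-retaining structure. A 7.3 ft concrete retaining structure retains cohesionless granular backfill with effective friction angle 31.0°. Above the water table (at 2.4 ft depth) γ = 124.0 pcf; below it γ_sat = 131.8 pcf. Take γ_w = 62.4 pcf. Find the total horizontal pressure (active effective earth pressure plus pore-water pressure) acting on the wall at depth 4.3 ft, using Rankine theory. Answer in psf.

K_a = (1 − sin φ)/(1 + sin φ) = 0.3201.
γ' = 131.8 − 62.4 = 69.40 pcf.
Effective vertical stress at 4.3 ft: σ'_v = 124.0×2.4 + 69.40×1.90 = 429.5 psf.
σ'_h = K_a σ'_v = 0.3201 × 429.5 = 137.5 psf; u = γ_w × 1.90 = 118.6 psf.
Total σ_h = 137.5 + 118.6 = 256.0 psf.

256 psf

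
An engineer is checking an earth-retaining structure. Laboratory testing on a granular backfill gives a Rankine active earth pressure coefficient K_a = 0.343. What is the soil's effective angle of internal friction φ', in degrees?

K_a = tan²(45° − φ/2) ⇒ 45° − φ/2 = arctan(√0.343) = 30.36°.
φ = 2(45° − 30.36°) = 29.29°.

29.3°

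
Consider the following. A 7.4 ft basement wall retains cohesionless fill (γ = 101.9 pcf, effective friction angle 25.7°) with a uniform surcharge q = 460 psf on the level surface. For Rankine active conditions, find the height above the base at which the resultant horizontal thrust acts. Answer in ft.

K_a = 0.3950.
Triangular part P₁ = ½K_aγH² = 1102 at H/3 = 2.467 ft; rectangular part P₂ = K_a q H = 1345 at H/2 = 3.700 ft.
ȳ = (P₁·2.467 + P₂·3.700)/(P₁+P₂) = 3.144 ft.

3.14 ft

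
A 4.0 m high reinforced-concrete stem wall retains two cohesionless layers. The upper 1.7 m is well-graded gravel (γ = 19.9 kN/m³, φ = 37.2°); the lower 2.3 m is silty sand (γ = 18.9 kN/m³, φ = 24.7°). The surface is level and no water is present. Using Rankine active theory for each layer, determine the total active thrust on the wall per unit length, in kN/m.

K_a1 = tan²(45°−37.2°/2) = 0.2464; K_a2 = tan²(45°−24.7°/2) = 0.4106.
Layer 1: σ at base = K_a1 γ₁ h₁ = 8.336 kPa; P₁ = ½×8.336×1.7 = 7.086.
Layer 2: σ_v at top = γ₁h₁ = 33.83; σ_h top = K_a2×33.83 = 13.89; σ_h base = K_a2×(33.83+18.9×2.3) = 31.74.
P₂ = ½(13.89+31.74)×2.3 = 52.47. Total P_a = 7.086+52.47 = 59.56 kN/m.

59.6 kN/m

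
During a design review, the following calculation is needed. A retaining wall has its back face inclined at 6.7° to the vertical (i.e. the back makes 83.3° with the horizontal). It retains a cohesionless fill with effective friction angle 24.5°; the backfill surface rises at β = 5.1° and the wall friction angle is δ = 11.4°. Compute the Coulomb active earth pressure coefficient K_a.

K_a = sin²(α+φ) / [sin²α · sin(α−δ) · (1 + √{sin(φ+δ)sin(φ−β) / (sin(α−δ)sin(α+β))})²].
With α = 83.3°, φ = 24.5°, δ = 11.4°, β = 5.1°: K_a = 0.4581.

0.458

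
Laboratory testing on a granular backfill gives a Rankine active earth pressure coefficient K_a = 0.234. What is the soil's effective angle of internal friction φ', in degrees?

38.4°

K_a = tan²(45° − φ/2) ⇒ 45° − φ/2 = arctan(√0.234) = 25.81°.
φ = 2(45° − 25.81°) = 38.37°.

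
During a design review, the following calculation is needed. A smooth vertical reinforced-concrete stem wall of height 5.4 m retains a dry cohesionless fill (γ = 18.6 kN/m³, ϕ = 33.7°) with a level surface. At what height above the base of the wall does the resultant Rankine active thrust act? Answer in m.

K_a = 0.2863.
The pressure distribution is triangular, so the resultant acts at H/3 above the base = 5.4/3 = 1.800 m.

1.80 m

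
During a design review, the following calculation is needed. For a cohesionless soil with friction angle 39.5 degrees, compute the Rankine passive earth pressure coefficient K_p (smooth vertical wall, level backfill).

K_p = (1 + sin φ)/(1 − sin φ) = tan²(45° + 39.5°/2) = 4.496.

4.50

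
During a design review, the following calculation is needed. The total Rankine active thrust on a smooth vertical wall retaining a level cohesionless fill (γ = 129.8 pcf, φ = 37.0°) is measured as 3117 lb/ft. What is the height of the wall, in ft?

K_a = 0.2486. P_a = ½ K_a γ H² ⇒ H = √(2P_a/(K_a γ)).
H = √(2×3117/(0.2486×129.8)) = 13.90 ft.

13.9 ft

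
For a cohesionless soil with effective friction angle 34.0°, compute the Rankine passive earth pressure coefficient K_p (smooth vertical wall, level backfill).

K_p = (1 + sin φ)/(1 − sin φ) = tan²(45° + 34.0°/2) = 3.537.

3.54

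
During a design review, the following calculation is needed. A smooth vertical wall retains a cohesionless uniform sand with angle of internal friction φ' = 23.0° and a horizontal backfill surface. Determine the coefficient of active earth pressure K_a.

K_a = (1 − sin φ)/(1 + sin φ) = (1 − sin 23.0°)/(1 + sin 23.0°) = 0.4381.

0.438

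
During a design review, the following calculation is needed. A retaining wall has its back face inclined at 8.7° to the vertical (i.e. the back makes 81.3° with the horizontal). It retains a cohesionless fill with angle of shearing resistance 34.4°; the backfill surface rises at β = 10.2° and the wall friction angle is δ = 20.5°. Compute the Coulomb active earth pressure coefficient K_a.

K_a = sin²(α+φ) / [sin²α · sin(α−δ) · (1 + √{sin(φ+δ)sin(φ−β) / (sin(α−δ)sin(α+β))})²].
With α = 81.3°, φ = 34.4°, δ = 20.5°, β = 10.2°: K_a = 0.3627.

0.363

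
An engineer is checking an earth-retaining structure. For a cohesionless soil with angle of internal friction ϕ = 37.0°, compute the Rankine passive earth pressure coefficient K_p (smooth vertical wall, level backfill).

K_p = (1 + sin φ)/(1 − sin φ) = tan²(45° + 37.0°/2) = 4.023.

4.02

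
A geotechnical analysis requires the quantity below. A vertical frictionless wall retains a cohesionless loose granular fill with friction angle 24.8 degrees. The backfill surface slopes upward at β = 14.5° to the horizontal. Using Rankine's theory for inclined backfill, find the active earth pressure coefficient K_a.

K_a = cos β · (cos β − √(cos²β − cos²φ)) / (cos β + √(cos²β − cos²φ)).
cos β = 0.9681, cos φ = 0.9078, √(cos²β − cos²φ) = 0.3365.
K_a = 0.9681 × (0.9681 − 0.3365)/(0.9681 + 0.3365) = 0.4687.

0.469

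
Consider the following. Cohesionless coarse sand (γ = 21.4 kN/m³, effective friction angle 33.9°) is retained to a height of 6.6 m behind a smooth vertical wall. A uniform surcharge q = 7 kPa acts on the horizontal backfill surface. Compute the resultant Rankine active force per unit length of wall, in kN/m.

145 kN/m

K_a = tan²(45° − φ/2) = 0.2839.
Soil triangle: ½ K_a γ H² = 0.5×0.2839×21.4×6.6² = 132.3 kN/m.
Surcharge rectangle: K_a q H = 0.2839×7×6.6 = 13.12 kN/m.
Total = 132.3 + 13.12 = 145.4 kN/m.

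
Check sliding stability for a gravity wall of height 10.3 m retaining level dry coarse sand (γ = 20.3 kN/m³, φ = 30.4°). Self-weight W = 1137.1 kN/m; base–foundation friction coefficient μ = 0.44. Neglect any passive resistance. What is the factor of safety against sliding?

1.42

K_a = tan²(45° − 30.4°/2) = 0.3280.
P_a = ½K_aγH² = 0.5×0.3280×20.3×10.3² = 353.2 kN/m, acting at H/3 = 3.433 m above the base.
FS_sliding = μW / P_a = 0.44×1137.1 / 353.2 = 1.417.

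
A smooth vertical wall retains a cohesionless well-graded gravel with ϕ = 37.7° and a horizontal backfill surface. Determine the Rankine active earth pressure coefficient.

0.241

K_a = (1 − sin φ)/(1 + sin φ) = (1 − sin 37.7°)/(1 + sin 37.7°) = 0.2411.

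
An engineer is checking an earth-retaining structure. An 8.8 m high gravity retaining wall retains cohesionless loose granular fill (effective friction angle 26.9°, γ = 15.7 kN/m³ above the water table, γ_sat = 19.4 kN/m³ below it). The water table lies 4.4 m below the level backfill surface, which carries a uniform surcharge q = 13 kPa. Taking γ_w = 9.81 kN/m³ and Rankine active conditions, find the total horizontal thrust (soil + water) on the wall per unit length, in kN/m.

345 kN/m

K_a = tan²(45° − φ/2) = 0.3770.
γ' = 19.4 − 9.81 = 9.590 kN/m³. h₂ = H − d_w = 4.4 m.
σ'_h: at surface K_a·q = 4.901; at WT K_a(q+γd_w) = 30.94; at base K_a(q+γd_w+γ'h₂) = 46.85 kPa.
P₁ = ½(4.901+30.94)×4.4 = 78.86; P₂ = ½(30.94+46.85)×4.4 = 171.2; P_w = ½γ_w h₂² = 94.96.
Total = 78.86+171.2+94.96 = 345.0 kN/m.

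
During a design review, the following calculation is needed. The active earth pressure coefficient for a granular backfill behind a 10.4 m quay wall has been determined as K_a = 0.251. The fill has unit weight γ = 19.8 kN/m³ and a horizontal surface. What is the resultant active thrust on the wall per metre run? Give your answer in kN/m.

269 kN/m

P = ½ K_a γ H² = 0.5 × 0.251 × 19.8 × 10.4² = 268.8 kN/m.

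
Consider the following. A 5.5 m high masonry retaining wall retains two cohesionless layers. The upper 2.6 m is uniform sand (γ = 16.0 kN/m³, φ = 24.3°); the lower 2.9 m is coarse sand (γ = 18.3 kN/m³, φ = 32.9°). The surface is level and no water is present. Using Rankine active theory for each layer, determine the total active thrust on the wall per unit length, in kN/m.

K_a1 = tan²(45°−24.3°/2) = 0.4169; K_a2 = tan²(45°−32.9°/2) = 0.2960.
Layer 1: σ at base = K_a1 γ₁ h₁ = 17.34 kPa; P₁ = ½×17.34×2.6 = 22.55.
Layer 2: σ_v at top = γ₁h₁ = 41.60; σ_h top = K_a2×41.60 = 12.31; σ_h base = K_a2×(41.60+18.3×2.9) = 28.03.
P₂ = ½(12.31+28.03)×2.9 = 58.49. Total P_a = 22.55+58.49 = 81.04 kN/m.

81.0 kN/m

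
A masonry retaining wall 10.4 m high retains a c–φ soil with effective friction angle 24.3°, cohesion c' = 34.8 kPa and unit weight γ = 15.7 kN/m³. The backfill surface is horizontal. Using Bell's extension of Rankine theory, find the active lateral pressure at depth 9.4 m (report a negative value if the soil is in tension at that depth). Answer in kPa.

K_a = (1 − sin φ)/(1 + sin φ) = 0.4169.
σ_a = K_a γ z − 2c√K_a = 0.4169×15.7×9.4 − 2×34.8×0.6457 = 16.59 kPa.

16.6 kPa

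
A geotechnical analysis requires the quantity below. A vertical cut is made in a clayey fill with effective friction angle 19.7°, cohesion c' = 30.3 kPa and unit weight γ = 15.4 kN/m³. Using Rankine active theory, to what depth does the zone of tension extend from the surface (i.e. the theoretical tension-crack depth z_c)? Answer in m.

5.59 m

K_a = tan²(45° − 19.7°/2) = 0.4958; √K_a = 0.7041.
The active pressure is zero where K_a γ z = 2c√K_a, so z_c = 2c/(γ√K_a) = 2×30.3/(15.4×0.7041) = 5.589 m.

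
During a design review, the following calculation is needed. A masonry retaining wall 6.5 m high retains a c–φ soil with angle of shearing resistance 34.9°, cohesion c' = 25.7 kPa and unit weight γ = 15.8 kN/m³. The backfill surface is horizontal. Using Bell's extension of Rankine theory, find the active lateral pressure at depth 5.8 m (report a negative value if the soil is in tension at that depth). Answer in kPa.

K_a = (1 − sin φ)/(1 + sin φ) = 0.2721.
σ_a = K_a γ z − 2c√K_a = 0.2721×15.8×5.8 − 2×25.7×0.5217 = -1.875 kPa.

-1.87 kPa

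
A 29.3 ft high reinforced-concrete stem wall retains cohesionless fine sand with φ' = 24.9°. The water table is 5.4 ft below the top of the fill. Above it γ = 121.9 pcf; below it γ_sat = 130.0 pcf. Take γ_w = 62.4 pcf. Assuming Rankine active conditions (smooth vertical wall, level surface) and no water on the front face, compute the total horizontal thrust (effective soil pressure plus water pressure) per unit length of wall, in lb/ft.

32800 lb/ft

K_a = tan²(45° − φ/2) = 0.4074.
γ' = 130.0 − 62.4 = 67.60 pcf. Depth below WT = 23.9 ft.
σ'_h at WT = K_a γ d_w = 268.2 psf; at base = 268.2 + K_a γ' × 23.9 = 926.4 psf.
P₁ (0–5.4 ft) = ½×268.2×5.4 = 724.1. P₂ (5.4–29.3 ft) = ½(268.2+926.4)×23.9 = 14280.
P_w = ½ γ_w h₂² = 0.5×62.4×23.9² = 17820. Total = 724.1+14280+17820 = 32820 lb/ft.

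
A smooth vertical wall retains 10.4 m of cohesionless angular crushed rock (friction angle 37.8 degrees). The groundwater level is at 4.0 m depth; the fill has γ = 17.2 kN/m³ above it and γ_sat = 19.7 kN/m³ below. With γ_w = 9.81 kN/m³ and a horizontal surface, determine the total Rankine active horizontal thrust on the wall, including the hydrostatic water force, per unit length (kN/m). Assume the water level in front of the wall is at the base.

388 kN/m

K_a = tan²(45° − φ/2) = 0.2400.
γ' = 19.7 − 9.81 = 9.890 kN/m³. Depth below WT = 6.4 m.
σ'_h at WT = K_a γ d_w = 16.51 kPa; at base = 16.51 + K_a γ' × 6.4 = 31.70 kPa.
P₁ (0–4.0 m) = ½×16.51×4.0 = 33.02. P₂ (4.0–10.4 m) = ½(16.51+31.70)×6.4 = 154.3.
P_w = ½ γ_w h₂² = 0.5×9.81×6.4² = 200.9. Total = 33.02+154.3+200.9 = 388.2 kN/m.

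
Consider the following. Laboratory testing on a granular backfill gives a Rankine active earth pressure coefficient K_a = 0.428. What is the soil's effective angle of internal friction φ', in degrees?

K_a = tan²(45° − φ/2) ⇒ 45° − φ/2 = arctan(√0.428) = 33.19°.
φ = 2(45° − 33.19°) = 23.61°.

23.6°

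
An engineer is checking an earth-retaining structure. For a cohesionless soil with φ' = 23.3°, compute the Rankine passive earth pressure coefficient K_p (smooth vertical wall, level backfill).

2.31

K_p = (1 + sin φ)/(1 − sin φ) = tan²(45° + 23.3°/2) = 2.309.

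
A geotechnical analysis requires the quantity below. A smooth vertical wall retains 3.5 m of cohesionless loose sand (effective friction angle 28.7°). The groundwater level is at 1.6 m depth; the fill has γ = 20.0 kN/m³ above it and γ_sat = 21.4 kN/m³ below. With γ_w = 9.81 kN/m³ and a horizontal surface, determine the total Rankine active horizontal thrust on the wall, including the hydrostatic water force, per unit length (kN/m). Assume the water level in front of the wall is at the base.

K_a = tan²(45° − φ/2) = 0.3511.
γ' = 21.4 − 9.81 = 11.59 kN/m³. Depth below WT = 1.9 m.
σ'_h at WT = K_a γ d_w = 11.24 kPa; at base = 11.24 + K_a γ' × 1.9 = 18.97 kPa.
P₁ (0–1.6 m) = ½×11.24×1.6 = 8.989. P₂ (1.6–3.5 m) = ½(11.24+18.97)×1.9 = 28.70.
P_w = ½ γ_w h₂² = 0.5×9.81×1.9² = 17.71. Total = 8.989+28.70+17.71 = 55.39 kN/m.

55.4 kN/m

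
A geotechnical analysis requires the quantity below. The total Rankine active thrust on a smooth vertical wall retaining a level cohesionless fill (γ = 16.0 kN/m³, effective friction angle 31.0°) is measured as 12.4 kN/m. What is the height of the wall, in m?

2.20 m

K_a = 0.3201. P_a = ½ K_a γ H² ⇒ H = √(2P_a/(K_a γ)).
H = √(2×12.4/(0.3201×16.0)) = 2.201 m.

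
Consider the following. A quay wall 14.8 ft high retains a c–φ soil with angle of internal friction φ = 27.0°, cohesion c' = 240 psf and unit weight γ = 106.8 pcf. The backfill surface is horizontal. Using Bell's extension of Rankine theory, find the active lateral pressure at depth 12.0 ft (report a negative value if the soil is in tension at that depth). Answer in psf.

187 psf

K_a = (1 − sin φ)/(1 + sin φ) = 0.3755.
σ_a = K_a γ z − 2c√K_a = 0.3755×106.8×12.0 − 2×240×0.6128 = 187.1 psf.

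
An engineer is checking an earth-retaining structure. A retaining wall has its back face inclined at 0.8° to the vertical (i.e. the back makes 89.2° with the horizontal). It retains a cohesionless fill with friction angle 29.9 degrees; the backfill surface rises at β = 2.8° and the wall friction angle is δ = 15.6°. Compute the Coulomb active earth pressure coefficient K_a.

0.318

K_a = sin²(α+φ) / [sin²α · sin(α−δ) · (1 + √{sin(φ+δ)sin(φ−β) / (sin(α−δ)sin(α+β))})²].
With α = 89.2°, φ = 29.9°, δ = 15.6°, β = 2.8°: K_a = 0.3180.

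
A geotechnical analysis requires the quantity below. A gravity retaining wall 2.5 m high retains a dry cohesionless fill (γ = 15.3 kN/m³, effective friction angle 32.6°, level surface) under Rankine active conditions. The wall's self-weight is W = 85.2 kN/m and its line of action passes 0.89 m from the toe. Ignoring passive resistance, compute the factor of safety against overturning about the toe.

6.35

K_a = tan²(45° − 32.6°/2) = 0.2997.
P_a = ½K_aγH² = 0.5×0.2997×15.3×2.5² = 14.33 kN/m, acting at H/3 = 0.8333 m above the base.
Overturning moment M_o = P_a × H/3 = 14.33 × 0.8333 = 11.94.
Resisting moment M_r = W × 0.89 = 85.2 × 0.89 = 75.83.
FS_overturning = M_r/M_o = 75.83/11.94 = 6.349.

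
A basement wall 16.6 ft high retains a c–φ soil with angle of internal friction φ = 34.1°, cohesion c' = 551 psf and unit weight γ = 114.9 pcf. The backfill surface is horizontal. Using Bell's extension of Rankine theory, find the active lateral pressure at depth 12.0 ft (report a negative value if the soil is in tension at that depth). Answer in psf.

-197 psf

K_a = (1 − sin φ)/(1 + sin φ) = 0.2815.
σ_a = K_a γ z − 2c√K_a = 0.2815×114.9×12.0 − 2×551×0.5306 = -196.5 psf.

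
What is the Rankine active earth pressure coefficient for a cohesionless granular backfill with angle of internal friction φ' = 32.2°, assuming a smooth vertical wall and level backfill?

K_a = (1 − sin φ)/(1 + sin φ) = (1 − sin 32.2°)/(1 + sin 32.2°) = 0.3047.

0.305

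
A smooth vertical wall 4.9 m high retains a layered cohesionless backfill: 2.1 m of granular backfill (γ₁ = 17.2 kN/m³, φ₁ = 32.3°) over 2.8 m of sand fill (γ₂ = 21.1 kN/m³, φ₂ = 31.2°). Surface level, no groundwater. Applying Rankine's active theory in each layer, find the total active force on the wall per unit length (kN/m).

K_a1 = tan²(45°−32.3°/2) = 0.3035; K_a2 = tan²(45°−31.2°/2) = 0.3175.
Layer 1: σ at base = K_a1 γ₁ h₁ = 10.96 kPa; P₁ = ½×10.96×2.1 = 11.51.
Layer 2: σ_v at top = γ₁h₁ = 36.12; σ_h top = K_a2×36.12 = 11.47; σ_h base = K_a2×(36.12+21.1×2.8) = 30.23.
P₂ = ½(11.47+30.23)×2.8 = 58.37. Total P_a = 11.51+58.37 = 69.88 kN/m.

69.9 kN/m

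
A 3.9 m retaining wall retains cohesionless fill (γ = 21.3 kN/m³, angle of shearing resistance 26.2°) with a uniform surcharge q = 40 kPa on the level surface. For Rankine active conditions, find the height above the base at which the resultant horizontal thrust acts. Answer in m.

1.62 m

K_a = 0.3874.
Triangular part P₁ = ½K_aγH² = 62.76 at H/3 = 1.300 m; rectangular part P₂ = K_a q H = 60.44 at H/2 = 1.950 m.
ȳ = (P₁·1.300 + P₂·1.950)/(P₁+P₂) = 1.619 m.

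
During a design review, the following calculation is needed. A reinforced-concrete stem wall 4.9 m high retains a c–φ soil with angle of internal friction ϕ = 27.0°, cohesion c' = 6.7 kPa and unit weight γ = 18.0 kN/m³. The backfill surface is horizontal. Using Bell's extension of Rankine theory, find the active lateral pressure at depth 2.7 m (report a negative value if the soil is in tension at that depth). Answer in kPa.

K_a = (1 − sin φ)/(1 + sin φ) = 0.3755.
σ_a = K_a γ z − 2c√K_a = 0.3755×18.0×2.7 − 2×6.7×0.6128 = 10.04 kPa.

10.0 kPa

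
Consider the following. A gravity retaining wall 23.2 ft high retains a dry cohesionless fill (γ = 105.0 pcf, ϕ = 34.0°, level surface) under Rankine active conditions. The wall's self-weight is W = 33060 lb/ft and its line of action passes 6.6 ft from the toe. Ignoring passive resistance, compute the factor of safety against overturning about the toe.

K_a = tan²(45° − 34.0°/2) = 0.2827.
P_a = ½K_aγH² = 0.5×0.2827×105.0×23.2² = 7989 lb/ft, acting at H/3 = 7.733 ft above the base.
Overturning moment M_o = P_a × H/3 = 7989 × 7.733 = 61780.
Resisting moment M_r = W × 6.6 = 33060 × 6.6 = 218200.
FS_overturning = M_r/M_o = 218200/61780 = 3.532.

3.53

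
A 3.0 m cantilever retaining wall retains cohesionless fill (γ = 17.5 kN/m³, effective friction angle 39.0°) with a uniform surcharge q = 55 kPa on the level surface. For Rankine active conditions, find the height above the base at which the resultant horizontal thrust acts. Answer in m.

K_a = 0.2275.
Triangular part P₁ = ½K_aγH² = 17.92 at H/3 = 1.000 m; rectangular part P₂ = K_a q H = 37.54 at H/2 = 1.500 m.
ȳ = (P₁·1.000 + P₂·1.500)/(P₁+P₂) = 1.338 m.

1.34 m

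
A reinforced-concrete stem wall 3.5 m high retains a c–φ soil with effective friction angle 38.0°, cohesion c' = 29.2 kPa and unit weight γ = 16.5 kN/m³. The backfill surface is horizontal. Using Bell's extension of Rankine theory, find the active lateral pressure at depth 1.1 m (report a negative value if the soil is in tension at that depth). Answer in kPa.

-24.2 kPa

K_a = (1 − sin φ)/(1 + sin φ) = 0.2379.
σ_a = K_a γ z − 2c√K_a = 0.2379×16.5×1.1 − 2×29.2×0.4877 = -24.17 kPa.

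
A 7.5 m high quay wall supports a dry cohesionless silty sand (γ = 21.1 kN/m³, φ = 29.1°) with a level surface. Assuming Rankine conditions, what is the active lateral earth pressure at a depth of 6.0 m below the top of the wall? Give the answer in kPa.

K_a = (1 − sin φ)/(1 + sin φ) = 0.3456.
σ_h = K_a γ z = 0.3456 × 21.1 × 6.0 = 43.75 kPa.

43.8 kPa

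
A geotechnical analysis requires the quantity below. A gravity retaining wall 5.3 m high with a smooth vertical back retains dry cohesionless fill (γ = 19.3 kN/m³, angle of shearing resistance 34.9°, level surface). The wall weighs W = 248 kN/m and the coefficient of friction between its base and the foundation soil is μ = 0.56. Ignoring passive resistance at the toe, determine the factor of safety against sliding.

1.88

K_a = tan²(45° − 34.9°/2) = 0.2721.
P_a = ½K_aγH² = 0.5×0.2721×19.3×5.3² = 73.77 kN/m, acting at H/3 = 1.767 m above the base.
FS_sliding = μW / P_a = 0.56×248 / 73.77 = 1.883.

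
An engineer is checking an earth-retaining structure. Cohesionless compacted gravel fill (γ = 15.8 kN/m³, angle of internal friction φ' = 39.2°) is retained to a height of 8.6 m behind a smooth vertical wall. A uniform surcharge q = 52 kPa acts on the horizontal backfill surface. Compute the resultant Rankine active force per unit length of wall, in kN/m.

K_a = tan²(45° − φ/2) = 0.2255.
Soil triangle: ½ K_a γ H² = 0.5×0.2255×15.8×8.6² = 131.7 kN/m.
Surcharge rectangle: K_a q H = 0.2255×52×8.6 = 100.8 kN/m.
Total = 131.7 + 100.8 = 232.6 kN/m.

233 kN/m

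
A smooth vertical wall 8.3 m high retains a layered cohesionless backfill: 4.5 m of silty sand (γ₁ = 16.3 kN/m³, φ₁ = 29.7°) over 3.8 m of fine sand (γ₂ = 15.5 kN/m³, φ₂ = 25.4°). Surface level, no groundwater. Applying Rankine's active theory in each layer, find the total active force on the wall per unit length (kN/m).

K_a1 = tan²(45°−29.7°/2) = 0.3374; K_a2 = tan²(45°−25.4°/2) = 0.3996.
Layer 1: σ at base = K_a1 γ₁ h₁ = 24.75 kPa; P₁ = ½×24.75×4.5 = 55.68.
Layer 2: σ_v at top = γ₁h₁ = 73.35; σ_h top = K_a2×73.35 = 29.31; σ_h base = K_a2×(73.35+15.5×3.8) = 52.85.
P₂ = ½(29.31+52.85)×3.8 = 156.1. Total P_a = 55.68+156.1 = 211.8 kN/m.

212 kN/m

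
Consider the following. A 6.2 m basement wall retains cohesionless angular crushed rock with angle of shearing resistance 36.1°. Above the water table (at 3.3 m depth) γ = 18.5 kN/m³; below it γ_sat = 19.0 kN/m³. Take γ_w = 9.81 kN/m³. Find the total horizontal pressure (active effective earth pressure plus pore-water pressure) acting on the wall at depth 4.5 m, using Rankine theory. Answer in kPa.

K_a = (1 − sin φ)/(1 + sin φ) = 0.2585.
γ' = 19.0 − 9.81 = 9.190 kN/m³.
Effective vertical stress at 4.5 m: σ'_v = 18.5×3.3 + 9.190×1.20 = 72.08 kPa.
σ'_h = K_a σ'_v = 0.2585 × 72.08 = 18.63 kPa; u = γ_w × 1.20 = 11.77 kPa.
Total σ_h = 18.63 + 11.77 = 30.40 kPa.

30.4 kPa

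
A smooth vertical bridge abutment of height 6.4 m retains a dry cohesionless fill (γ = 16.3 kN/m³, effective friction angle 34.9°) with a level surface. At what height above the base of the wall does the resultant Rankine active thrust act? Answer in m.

K_a = 0.2721.
The pressure distribution is triangular, so the resultant acts at H/3 above the base = 6.4/3 = 2.133 m.

2.13 m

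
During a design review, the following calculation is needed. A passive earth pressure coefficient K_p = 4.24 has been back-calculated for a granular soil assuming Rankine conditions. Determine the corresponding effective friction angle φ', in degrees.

K_p = (1+sin φ)/(1−sin φ) ⇒ sin φ = (K_p − 1)/(K_p + 1) = 0.6183.
φ = arcsin(0.6183) = 38.19°.

38.2°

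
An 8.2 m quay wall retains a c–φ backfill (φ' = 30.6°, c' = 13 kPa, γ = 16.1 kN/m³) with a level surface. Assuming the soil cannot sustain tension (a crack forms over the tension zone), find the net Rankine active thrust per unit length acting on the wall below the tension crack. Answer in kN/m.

75.5 kN/m

K_a = 0.3253; √K_a = 0.5704.
Tension-crack depth z_c = 2c/(γ√K_a) = 2×13/(16.1×0.5704) = 2.831 m.
σ_a at base = K_a γ H − 2c√K_a = 0.3253×16.1×8.2 − 2×13×0.5704 = 28.12 kPa.
P_a = ½ × 28.12 × (H − z_c) = 0.5×28.12×5.369 = 75.49 kN/m.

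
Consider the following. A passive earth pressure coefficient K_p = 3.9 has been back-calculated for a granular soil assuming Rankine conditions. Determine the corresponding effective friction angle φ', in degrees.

K_p = (1+sin φ)/(1−sin φ) ⇒ sin φ = (K_p − 1)/(K_p + 1) = 0.5918.
φ = arcsin(0.5918) = 36.29°.

36.3°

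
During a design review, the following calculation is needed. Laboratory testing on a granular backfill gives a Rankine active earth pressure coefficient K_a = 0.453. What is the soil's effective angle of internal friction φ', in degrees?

K_a = tan²(45° − φ/2) ⇒ 45° − φ/2 = arctan(√0.453) = 33.94°.
φ = 2(45° − 33.94°) = 22.11°.

22.1°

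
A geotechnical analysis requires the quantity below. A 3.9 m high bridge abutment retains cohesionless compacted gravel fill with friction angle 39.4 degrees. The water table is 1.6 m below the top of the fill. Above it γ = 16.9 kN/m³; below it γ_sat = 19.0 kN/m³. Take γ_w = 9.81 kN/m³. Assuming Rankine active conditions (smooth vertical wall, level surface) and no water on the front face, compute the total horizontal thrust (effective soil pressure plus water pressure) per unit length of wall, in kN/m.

K_a = tan²(45° − φ/2) = 0.2234.
γ' = 19.0 − 9.81 = 9.190 kN/m³. Depth below WT = 2.3 m.
σ'_h at WT = K_a γ d_w = 6.042 kPa; at base = 6.042 + K_a γ' × 2.3 = 10.76 kPa.
P₁ (0–1.6 m) = ½×6.042×1.6 = 4.834. P₂ (1.6–3.9 m) = ½(6.042+10.76)×2.3 = 19.33.
P_w = ½ γ_w h₂² = 0.5×9.81×2.3² = 25.95. Total = 4.834+19.33+25.95 = 50.11 kN/m.

50.1 kN/m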